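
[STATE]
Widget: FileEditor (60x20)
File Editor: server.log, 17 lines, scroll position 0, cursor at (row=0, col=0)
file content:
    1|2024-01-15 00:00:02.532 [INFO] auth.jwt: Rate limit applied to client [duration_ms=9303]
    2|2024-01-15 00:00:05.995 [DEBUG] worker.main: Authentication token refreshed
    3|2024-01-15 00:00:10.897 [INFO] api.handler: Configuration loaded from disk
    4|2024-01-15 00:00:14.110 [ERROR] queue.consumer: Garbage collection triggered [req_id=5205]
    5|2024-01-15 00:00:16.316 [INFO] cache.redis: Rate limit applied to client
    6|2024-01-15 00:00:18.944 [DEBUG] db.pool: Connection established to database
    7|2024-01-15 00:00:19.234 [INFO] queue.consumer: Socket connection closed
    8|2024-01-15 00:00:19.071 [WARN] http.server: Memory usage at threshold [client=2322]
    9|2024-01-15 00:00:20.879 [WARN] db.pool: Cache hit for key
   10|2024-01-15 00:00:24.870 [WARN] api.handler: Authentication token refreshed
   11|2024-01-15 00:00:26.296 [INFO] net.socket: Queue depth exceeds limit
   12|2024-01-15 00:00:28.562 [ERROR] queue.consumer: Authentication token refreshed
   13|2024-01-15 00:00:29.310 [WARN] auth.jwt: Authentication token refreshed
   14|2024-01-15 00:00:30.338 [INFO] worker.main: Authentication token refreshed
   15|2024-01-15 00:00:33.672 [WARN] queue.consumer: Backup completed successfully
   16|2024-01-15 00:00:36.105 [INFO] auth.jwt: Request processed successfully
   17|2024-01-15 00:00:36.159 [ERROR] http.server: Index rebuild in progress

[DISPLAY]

█024-01-15 00:00:02.532 [INFO] auth.jwt: Rate limit applied▲
2024-01-15 00:00:05.995 [DEBUG] worker.main: Authentication█
2024-01-15 00:00:10.897 [INFO] api.handler: Configuration l░
2024-01-15 00:00:14.110 [ERROR] queue.consumer: Garbage col░
2024-01-15 00:00:16.316 [INFO] cache.redis: Rate limit appl░
2024-01-15 00:00:18.944 [DEBUG] db.pool: Connection establi░
2024-01-15 00:00:19.234 [INFO] queue.consumer: Socket conne░
2024-01-15 00:00:19.071 [WARN] http.server: Memory usage at░
2024-01-15 00:00:20.879 [WARN] db.pool: Cache hit for key  ░
2024-01-15 00:00:24.870 [WARN] api.handler: Authentication ░
2024-01-15 00:00:26.296 [INFO] net.socket: Queue depth exce░
2024-01-15 00:00:28.562 [ERROR] queue.consumer: Authenticat░
2024-01-15 00:00:29.310 [WARN] auth.jwt: Authentication tok░
2024-01-15 00:00:30.338 [INFO] worker.main: Authentication ░
2024-01-15 00:00:33.672 [WARN] queue.consumer: Backup compl░
2024-01-15 00:00:36.105 [INFO] auth.jwt: Request processed ░
2024-01-15 00:00:36.159 [ERROR] http.server: Index rebuild ░
                                                           ░
                                                           ░
                                                           ▼


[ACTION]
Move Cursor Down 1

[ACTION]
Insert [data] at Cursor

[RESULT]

2024-01-15 00:00:02.532 [INFO] auth.jwt: Rate limit applied▲
data█024-01-15 00:00:05.995 [DEBUG] worker.main: Authentica█
2024-01-15 00:00:10.897 [INFO] api.handler: Configuration l░
2024-01-15 00:00:14.110 [ERROR] queue.consumer: Garbage col░
2024-01-15 00:00:16.316 [INFO] cache.redis: Rate limit appl░
2024-01-15 00:00:18.944 [DEBUG] db.pool: Connection establi░
2024-01-15 00:00:19.234 [INFO] queue.consumer: Socket conne░
2024-01-15 00:00:19.071 [WARN] http.server: Memory usage at░
2024-01-15 00:00:20.879 [WARN] db.pool: Cache hit for key  ░
2024-01-15 00:00:24.870 [WARN] api.handler: Authentication ░
2024-01-15 00:00:26.296 [INFO] net.socket: Queue depth exce░
2024-01-15 00:00:28.562 [ERROR] queue.consumer: Authenticat░
2024-01-15 00:00:29.310 [WARN] auth.jwt: Authentication tok░
2024-01-15 00:00:30.338 [INFO] worker.main: Authentication ░
2024-01-15 00:00:33.672 [WARN] queue.consumer: Backup compl░
2024-01-15 00:00:36.105 [INFO] auth.jwt: Request processed ░
2024-01-15 00:00:36.159 [ERROR] http.server: Index rebuild ░
                                                           ░
                                                           ░
                                                           ▼


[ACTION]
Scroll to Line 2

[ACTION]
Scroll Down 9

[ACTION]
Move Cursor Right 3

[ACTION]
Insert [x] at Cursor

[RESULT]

2024-01-15 00:00:02.532 [INFO] auth.jwt: Rate limit applied▲
data202x█-01-15 00:00:05.995 [DEBUG] worker.main: Authentic█
2024-01-15 00:00:10.897 [INFO] api.handler: Configuration l░
2024-01-15 00:00:14.110 [ERROR] queue.consumer: Garbage col░
2024-01-15 00:00:16.316 [INFO] cache.redis: Rate limit appl░
2024-01-15 00:00:18.944 [DEBUG] db.pool: Connection establi░
2024-01-15 00:00:19.234 [INFO] queue.consumer: Socket conne░
2024-01-15 00:00:19.071 [WARN] http.server: Memory usage at░
2024-01-15 00:00:20.879 [WARN] db.pool: Cache hit for key  ░
2024-01-15 00:00:24.870 [WARN] api.handler: Authentication ░
2024-01-15 00:00:26.296 [INFO] net.socket: Queue depth exce░
2024-01-15 00:00:28.562 [ERROR] queue.consumer: Authenticat░
2024-01-15 00:00:29.310 [WARN] auth.jwt: Authentication tok░
2024-01-15 00:00:30.338 [INFO] worker.main: Authentication ░
2024-01-15 00:00:33.672 [WARN] queue.consumer: Backup compl░
2024-01-15 00:00:36.105 [INFO] auth.jwt: Request processed ░
2024-01-15 00:00:36.159 [ERROR] http.server: Index rebuild ░
                                                           ░
                                                           ░
                                                           ▼


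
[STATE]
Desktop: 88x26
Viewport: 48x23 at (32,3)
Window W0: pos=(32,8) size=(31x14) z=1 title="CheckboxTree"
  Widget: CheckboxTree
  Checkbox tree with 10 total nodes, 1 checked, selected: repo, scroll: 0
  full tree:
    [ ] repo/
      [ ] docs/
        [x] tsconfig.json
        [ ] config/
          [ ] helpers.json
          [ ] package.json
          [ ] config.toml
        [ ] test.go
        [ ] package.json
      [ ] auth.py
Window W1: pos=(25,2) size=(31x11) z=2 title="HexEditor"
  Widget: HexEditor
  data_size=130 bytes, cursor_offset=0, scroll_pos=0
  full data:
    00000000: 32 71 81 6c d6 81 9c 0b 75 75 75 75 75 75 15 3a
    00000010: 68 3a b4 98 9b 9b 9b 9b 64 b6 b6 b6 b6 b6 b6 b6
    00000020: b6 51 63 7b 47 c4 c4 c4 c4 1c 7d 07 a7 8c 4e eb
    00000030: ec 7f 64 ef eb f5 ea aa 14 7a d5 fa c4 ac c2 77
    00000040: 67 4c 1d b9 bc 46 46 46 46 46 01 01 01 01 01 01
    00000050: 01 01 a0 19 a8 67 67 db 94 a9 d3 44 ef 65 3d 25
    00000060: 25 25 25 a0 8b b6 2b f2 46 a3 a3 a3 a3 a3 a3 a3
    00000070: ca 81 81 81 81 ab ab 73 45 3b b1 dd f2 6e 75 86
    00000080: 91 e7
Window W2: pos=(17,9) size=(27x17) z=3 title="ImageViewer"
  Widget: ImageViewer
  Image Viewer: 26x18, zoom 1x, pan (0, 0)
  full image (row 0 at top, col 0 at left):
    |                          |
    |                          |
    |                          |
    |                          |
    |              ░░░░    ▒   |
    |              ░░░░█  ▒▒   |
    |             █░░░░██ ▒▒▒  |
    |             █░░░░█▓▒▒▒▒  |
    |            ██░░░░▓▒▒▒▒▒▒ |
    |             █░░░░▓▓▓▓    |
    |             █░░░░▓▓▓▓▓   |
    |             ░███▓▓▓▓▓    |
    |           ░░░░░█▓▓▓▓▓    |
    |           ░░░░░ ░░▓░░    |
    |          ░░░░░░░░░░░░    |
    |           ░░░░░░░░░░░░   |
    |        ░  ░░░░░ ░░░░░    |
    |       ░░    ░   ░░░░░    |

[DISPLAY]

itor                   ┃                        
───────────────────────┨                        
00  32 71 81 6c d6 81 9┃                        
10  68 3a b4 98 9b 9b 9┃                        
20  b6 51 63 7b 47 c4 c┃                        
30  ec 7f 64 ef eb f5 e┃━━━━━━┓                 
━━━━━━━━━━━┓ b9 bc 46 4┃      ┃                 
           ┃ 19 a8 67 6┃──────┨                 
───────────┨ a0 8b b6 2┃      ┃                 
           ┃━━━━━━━━━━━┛      ┃                 
           ┃config.json       ┃                 
           ┃nfig/             ┃                 
           ┃helpers.json      ┃                 
░░░░    ▒  ┃package.json      ┃                 
░░░░█  ▒▒  ┃config.toml       ┃                 
░░░░██ ▒▒▒ ┃st.go             ┃                 
░░░░█▓▒▒▒▒ ┃ckage.json        ┃                 
░░░░▓▒▒▒▒▒▒┃.py               ┃                 
░░░░▓▓▓▓   ┃━━━━━━━━━━━━━━━━━━┛                 
░░░░▓▓▓▓▓  ┃                                    
███▓▓▓▓▓   ┃                                    
░░█▓▓▓▓▓   ┃                                    
━━━━━━━━━━━┛                                    


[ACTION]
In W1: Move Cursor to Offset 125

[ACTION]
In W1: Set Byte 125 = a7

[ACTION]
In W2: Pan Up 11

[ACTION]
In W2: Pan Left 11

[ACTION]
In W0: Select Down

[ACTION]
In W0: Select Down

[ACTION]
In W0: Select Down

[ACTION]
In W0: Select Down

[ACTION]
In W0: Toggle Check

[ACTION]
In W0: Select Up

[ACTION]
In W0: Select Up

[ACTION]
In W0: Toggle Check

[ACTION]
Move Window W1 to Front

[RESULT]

itor                   ┃                        
───────────────────────┨                        
00  32 71 81 6c d6 81 9┃                        
10  68 3a b4 98 9b 9b 9┃                        
20  b6 51 63 7b 47 c4 c┃                        
30  ec 7f 64 ef eb f5 e┃━━━━━━┓                 
40  67 4c 1d b9 bc 46 4┃      ┃                 
50  01 01 a0 19 a8 67 6┃──────┨                 
60  25 25 25 a0 8b b6 2┃      ┃                 
━━━━━━━━━━━━━━━━━━━━━━━┛      ┃                 
           ┃config.json       ┃                 
           ┃nfig/             ┃                 
           ┃helpers.json      ┃                 
░░░░    ▒  ┃package.json      ┃                 
░░░░█  ▒▒  ┃config.toml       ┃                 
░░░░██ ▒▒▒ ┃st.go             ┃                 
░░░░█▓▒▒▒▒ ┃ckage.json        ┃                 
░░░░▓▒▒▒▒▒▒┃.py               ┃                 
░░░░▓▓▓▓   ┃━━━━━━━━━━━━━━━━━━┛                 
░░░░▓▓▓▓▓  ┃                                    
███▓▓▓▓▓   ┃                                    
░░█▓▓▓▓▓   ┃                                    
━━━━━━━━━━━┛                                    


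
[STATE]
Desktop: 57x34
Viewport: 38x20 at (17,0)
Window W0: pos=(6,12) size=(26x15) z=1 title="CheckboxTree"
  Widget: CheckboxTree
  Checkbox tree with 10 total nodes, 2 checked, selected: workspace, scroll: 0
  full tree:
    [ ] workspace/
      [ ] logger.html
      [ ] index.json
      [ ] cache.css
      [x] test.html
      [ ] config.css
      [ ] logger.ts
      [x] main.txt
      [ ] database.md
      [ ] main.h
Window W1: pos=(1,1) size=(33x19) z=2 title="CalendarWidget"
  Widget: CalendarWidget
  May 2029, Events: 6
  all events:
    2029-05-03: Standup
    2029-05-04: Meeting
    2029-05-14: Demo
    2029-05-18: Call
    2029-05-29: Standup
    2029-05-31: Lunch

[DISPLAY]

                                      
━━━━━━━━━━━━━━━━┓                     
                ┃                     
────────────────┨                     
 2029           ┃                     
Sa Su           ┃                     
*  5  6         ┃                     
12 13           ┃                     
* 19 20         ┃                     
26 27           ┃                     
                ┃                     
                ┃                     
                ┃                     
                ┃                     
                ┃                     
                ┃                     
                ┃                     
                ┃                     
                ┃                     
━━━━━━━━━━━━━━━━┛                     


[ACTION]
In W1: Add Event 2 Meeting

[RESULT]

                                      
━━━━━━━━━━━━━━━━┓                     
                ┃                     
────────────────┨                     
 2029           ┃                     
Sa Su           ┃                     
4*  5  6        ┃                     
12 13           ┃                     
* 19 20         ┃                     
26 27           ┃                     
                ┃                     
                ┃                     
                ┃                     
                ┃                     
                ┃                     
                ┃                     
                ┃                     
                ┃                     
                ┃                     
━━━━━━━━━━━━━━━━┛                     


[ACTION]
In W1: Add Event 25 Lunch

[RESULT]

                                      
━━━━━━━━━━━━━━━━┓                     
                ┃                     
────────────────┨                     
 2029           ┃                     
Sa Su           ┃                     
4*  5  6        ┃                     
12 13           ┃                     
* 19 20         ┃                     
 26 27          ┃                     
                ┃                     
                ┃                     
                ┃                     
                ┃                     
                ┃                     
                ┃                     
                ┃                     
                ┃                     
                ┃                     
━━━━━━━━━━━━━━━━┛                     


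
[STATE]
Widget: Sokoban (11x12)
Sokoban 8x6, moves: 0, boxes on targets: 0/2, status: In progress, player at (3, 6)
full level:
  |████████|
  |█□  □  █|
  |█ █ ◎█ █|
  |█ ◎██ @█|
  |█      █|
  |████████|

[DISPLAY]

████████   
█□  □  █   
█ █ ◎█ █   
█ ◎██ @█   
█      █   
████████   
Moves: 0  0
           
           
           
           
           


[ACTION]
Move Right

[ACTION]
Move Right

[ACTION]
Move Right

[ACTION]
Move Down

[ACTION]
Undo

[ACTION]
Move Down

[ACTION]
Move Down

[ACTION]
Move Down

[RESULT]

████████   
█□  □  █   
█ █ ◎█ █   
█ ◎██  █   
█     @█   
████████   
Moves: 1  0
           
           
           
           
           


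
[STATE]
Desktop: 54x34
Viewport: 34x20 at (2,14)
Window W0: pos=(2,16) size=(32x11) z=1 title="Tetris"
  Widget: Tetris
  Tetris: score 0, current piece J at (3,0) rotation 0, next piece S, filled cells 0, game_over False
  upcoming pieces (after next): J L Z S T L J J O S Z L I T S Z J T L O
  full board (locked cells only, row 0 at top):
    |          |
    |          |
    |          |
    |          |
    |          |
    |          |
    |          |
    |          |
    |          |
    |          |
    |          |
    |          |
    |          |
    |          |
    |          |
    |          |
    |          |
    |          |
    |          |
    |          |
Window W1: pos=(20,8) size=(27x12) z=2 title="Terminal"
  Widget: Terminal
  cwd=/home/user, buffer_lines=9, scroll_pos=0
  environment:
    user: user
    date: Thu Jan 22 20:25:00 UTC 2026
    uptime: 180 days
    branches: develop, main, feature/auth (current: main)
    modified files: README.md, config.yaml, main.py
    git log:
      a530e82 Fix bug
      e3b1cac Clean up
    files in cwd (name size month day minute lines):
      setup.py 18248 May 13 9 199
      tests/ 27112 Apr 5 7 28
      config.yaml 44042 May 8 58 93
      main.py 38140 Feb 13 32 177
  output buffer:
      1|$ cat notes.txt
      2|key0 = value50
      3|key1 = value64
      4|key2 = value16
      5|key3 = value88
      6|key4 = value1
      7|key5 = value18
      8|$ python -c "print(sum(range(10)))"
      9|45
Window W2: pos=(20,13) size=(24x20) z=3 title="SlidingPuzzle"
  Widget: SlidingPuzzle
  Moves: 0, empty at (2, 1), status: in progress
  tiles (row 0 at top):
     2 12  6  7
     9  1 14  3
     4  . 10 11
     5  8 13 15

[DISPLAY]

                  ┃ SlidingPuzzle 
                  ┠───────────────
┏━━━━━━━━━━━━━━━━━┃┌────┬────┬────
┃ Tetris          ┃│  2 │ 12 │  6 
┠─────────────────┃├────┼────┼────
┃          │Next: ┃│  9 │  1 │ 14 
┃          │ ░░   ┃├────┼────┼────
┃          │░░    ┃│  4 │    │ 10 
┃          │      ┃├────┼────┼────
┃          │      ┃│  5 │  8 │ 13 
┃          │      ┃└────┴────┴────
┃          │Score:┃Moves: 0       
┗━━━━━━━━━━━━━━━━━┃               
                  ┃               
                  ┃               
                  ┃               
                  ┃               
                  ┃               
                  ┗━━━━━━━━━━━━━━━
                                  


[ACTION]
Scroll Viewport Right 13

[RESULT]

     ┃ SlidingPuzzle        ┃  ┃  
     ┠──────────────────────┨  ┃  
━━━━━┃┌────┬────┬────┬────┐ ┃  ┃  
     ┃│  2 │ 12 │  6 │  7 │ ┃  ┃  
─────┃├────┼────┼────┼────┤ ┃ra┃  
ext: ┃│  9 │  1 │ 14 │  3 │ ┃━━┛  
░░   ┃├────┼────┼────┼────┤ ┃     
░    ┃│  4 │    │ 10 │ 11 │ ┃     
     ┃├────┼────┼────┼────┤ ┃     
     ┃│  5 │  8 │ 13 │ 15 │ ┃     
     ┃└────┴────┴────┴────┘ ┃     
core:┃Moves: 0              ┃     
━━━━━┃                      ┃     
     ┃                      ┃     
     ┃                      ┃     
     ┃                      ┃     
     ┃                      ┃     
     ┃                      ┃     
     ┗━━━━━━━━━━━━━━━━━━━━━━┛     
                                  


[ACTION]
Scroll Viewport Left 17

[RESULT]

                    ┃ SlidingPuzzl
                    ┠─────────────
  ┏━━━━━━━━━━━━━━━━━┃┌────┬────┬──
  ┃ Tetris          ┃│  2 │ 12 │  
  ┠─────────────────┃├────┼────┼──
  ┃          │Next: ┃│  9 │  1 │ 1
  ┃          │ ░░   ┃├────┼────┼──
  ┃          │░░    ┃│  4 │    │ 1
  ┃          │      ┃├────┼────┼──
  ┃          │      ┃│  5 │  8 │ 1
  ┃          │      ┃└────┴────┴──
  ┃          │Score:┃Moves: 0     
  ┗━━━━━━━━━━━━━━━━━┃             
                    ┃             
                    ┃             
                    ┃             
                    ┃             
                    ┃             
                    ┗━━━━━━━━━━━━━
                                  


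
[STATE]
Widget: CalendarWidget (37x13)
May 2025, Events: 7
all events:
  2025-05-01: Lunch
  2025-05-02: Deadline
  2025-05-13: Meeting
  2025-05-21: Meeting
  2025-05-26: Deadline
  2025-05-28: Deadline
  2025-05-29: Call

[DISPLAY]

               May 2025              
Mo Tu We Th Fr Sa Su                 
          1*  2*  3  4               
 5  6  7  8  9 10 11                 
12 13* 14 15 16 17 18                
19 20 21* 22 23 24 25                
26* 27 28* 29* 30 31                 
                                     
                                     
                                     
                                     
                                     
                                     


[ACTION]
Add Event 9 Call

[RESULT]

               May 2025              
Mo Tu We Th Fr Sa Su                 
          1*  2*  3  4               
 5  6  7  8  9* 10 11                
12 13* 14 15 16 17 18                
19 20 21* 22 23 24 25                
26* 27 28* 29* 30 31                 
                                     
                                     
                                     
                                     
                                     
                                     


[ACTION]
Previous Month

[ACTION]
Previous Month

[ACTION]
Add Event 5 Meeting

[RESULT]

              March 2025             
Mo Tu We Th Fr Sa Su                 
                1  2                 
 3  4  5*  6  7  8  9                
10 11 12 13 14 15 16                 
17 18 19 20 21 22 23                 
24 25 26 27 28 29 30                 
31                                   
                                     
                                     
                                     
                                     
                                     


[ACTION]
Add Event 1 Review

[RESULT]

              March 2025             
Mo Tu We Th Fr Sa Su                 
                1*  2                
 3  4  5*  6  7  8  9                
10 11 12 13 14 15 16                 
17 18 19 20 21 22 23                 
24 25 26 27 28 29 30                 
31                                   
                                     
                                     
                                     
                                     
                                     


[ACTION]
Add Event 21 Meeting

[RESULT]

              March 2025             
Mo Tu We Th Fr Sa Su                 
                1*  2                
 3  4  5*  6  7  8  9                
10 11 12 13 14 15 16                 
17 18 19 20 21* 22 23                
24 25 26 27 28 29 30                 
31                                   
                                     
                                     
                                     
                                     
                                     


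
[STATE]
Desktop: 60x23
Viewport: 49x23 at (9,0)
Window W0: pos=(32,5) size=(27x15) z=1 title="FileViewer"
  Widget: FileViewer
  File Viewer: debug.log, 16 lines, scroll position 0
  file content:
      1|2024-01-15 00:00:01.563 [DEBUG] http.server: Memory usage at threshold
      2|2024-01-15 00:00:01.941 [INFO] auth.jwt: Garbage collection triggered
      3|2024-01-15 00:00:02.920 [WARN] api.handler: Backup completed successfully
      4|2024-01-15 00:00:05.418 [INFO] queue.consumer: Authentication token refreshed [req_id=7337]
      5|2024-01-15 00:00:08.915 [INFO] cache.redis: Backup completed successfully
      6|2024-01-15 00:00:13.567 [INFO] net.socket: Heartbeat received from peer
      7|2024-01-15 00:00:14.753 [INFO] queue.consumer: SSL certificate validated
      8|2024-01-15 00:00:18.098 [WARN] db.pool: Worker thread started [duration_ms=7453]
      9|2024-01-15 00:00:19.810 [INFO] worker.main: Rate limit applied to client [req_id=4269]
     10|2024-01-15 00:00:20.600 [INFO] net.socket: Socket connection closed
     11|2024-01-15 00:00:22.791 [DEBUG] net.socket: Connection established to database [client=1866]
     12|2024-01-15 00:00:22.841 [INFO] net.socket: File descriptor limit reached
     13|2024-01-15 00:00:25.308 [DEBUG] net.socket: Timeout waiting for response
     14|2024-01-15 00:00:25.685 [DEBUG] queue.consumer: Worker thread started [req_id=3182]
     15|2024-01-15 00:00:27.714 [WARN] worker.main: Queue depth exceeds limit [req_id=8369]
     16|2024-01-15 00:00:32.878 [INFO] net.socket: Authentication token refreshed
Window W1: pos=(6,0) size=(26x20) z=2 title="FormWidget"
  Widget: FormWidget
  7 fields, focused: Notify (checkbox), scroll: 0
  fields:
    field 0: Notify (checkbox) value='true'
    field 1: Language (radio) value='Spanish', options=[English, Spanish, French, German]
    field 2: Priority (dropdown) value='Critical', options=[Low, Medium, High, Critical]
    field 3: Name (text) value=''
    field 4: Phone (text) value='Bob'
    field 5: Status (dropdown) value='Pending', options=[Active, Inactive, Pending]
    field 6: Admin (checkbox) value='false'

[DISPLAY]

━━━━━━━━━━━━━━━━━━━━━━┓                          
ormWidget             ┃                          
──────────────────────┨                          
Notify:     [x]       ┃                          
Language:   ( ) Englis┃                          
Priority:   [Critica▼]┃┏━━━━━━━━━━━━━━━━━━━━━━━━━
Name:       [        ]┃┃ FileViewer              
Phone:      [Bob     ]┃┠─────────────────────────
Status:     [Pending▼]┃┃2024-01-15 00:00:01.563 ▲
Admin:      [ ]       ┃┃2024-01-15 00:00:01.941 █
                      ┃┃2024-01-15 00:00:02.920 ░
                      ┃┃2024-01-15 00:00:05.418 ░
                      ┃┃2024-01-15 00:00:08.915 ░
                      ┃┃2024-01-15 00:00:13.567 ░
                      ┃┃2024-01-15 00:00:14.753 ░
                      ┃┃2024-01-15 00:00:18.098 ░
                      ┃┃2024-01-15 00:00:19.810 ░
                      ┃┃2024-01-15 00:00:20.600 ░
                      ┃┃2024-01-15 00:00:22.791 ▼
━━━━━━━━━━━━━━━━━━━━━━┛┗━━━━━━━━━━━━━━━━━━━━━━━━━
                                                 
                                                 
                                                 


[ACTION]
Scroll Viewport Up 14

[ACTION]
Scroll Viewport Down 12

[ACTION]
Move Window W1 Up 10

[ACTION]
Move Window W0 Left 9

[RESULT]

━━━━━━━━━━━━━━━━━━━━━━┓                          
ormWidget             ┃                          
──────────────────────┨                          
Notify:     [x]       ┃                          
Language:   ( ) Englis┃                          
Priority:   [Critica▼]┃━━━━━━━━━━━━━━━━━┓        
Name:       [        ]┃wer              ┃        
Phone:      [Bob     ]┃─────────────────┨        
Status:     [Pending▼]┃15 00:00:01.563 ▲┃        
Admin:      [ ]       ┃15 00:00:01.941 █┃        
                      ┃15 00:00:02.920 ░┃        
                      ┃15 00:00:05.418 ░┃        
                      ┃15 00:00:08.915 ░┃        
                      ┃15 00:00:13.567 ░┃        
                      ┃15 00:00:14.753 ░┃        
                      ┃15 00:00:18.098 ░┃        
                      ┃15 00:00:19.810 ░┃        
                      ┃15 00:00:20.600 ░┃        
                      ┃15 00:00:22.791 ▼┃        
━━━━━━━━━━━━━━━━━━━━━━┛━━━━━━━━━━━━━━━━━┛        
                                                 
                                                 
                                                 


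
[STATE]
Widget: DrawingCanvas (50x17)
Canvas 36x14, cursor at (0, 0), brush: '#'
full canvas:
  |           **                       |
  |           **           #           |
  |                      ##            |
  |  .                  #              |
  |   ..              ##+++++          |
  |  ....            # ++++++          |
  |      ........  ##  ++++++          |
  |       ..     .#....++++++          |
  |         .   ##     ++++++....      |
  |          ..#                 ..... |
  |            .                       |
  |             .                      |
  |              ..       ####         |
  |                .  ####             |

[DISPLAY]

+          **                                     
           **           #                         
                      ##                          
  .                  #                            
   ..              ##+++++                        
  ....            # ++++++                        
      ........  ##  ++++++                        
       ..     .#....++++++                        
         .   ##     ++++++....                    
          ..#                 .....               
            .                                     
             .                                    
              ..       ####                       
                .  ####                           
                                                  
                                                  
                                                  


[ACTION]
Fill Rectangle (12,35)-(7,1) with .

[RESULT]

+          **                                     
           **           #                         
                      ##                          
  .                  #                            
   ..              ##+++++                        
  ....            # ++++++                        
      ........  ##  ++++++                        
 ...................................              
 ...................................              
 ...................................              
 ...................................              
 ...................................              
 ...................................              
                .  ####                           
                                                  
                                                  
                                                  


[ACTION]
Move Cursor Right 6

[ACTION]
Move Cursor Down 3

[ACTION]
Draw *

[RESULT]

           **                                     
           **           #                         
                      ##                          
  .   *              #                            
   ..              ##+++++                        
  ....            # ++++++                        
      ........  ##  ++++++                        
 ...................................              
 ...................................              
 ...................................              
 ...................................              
 ...................................              
 ...................................              
                .  ####                           
                                                  
                                                  
                                                  


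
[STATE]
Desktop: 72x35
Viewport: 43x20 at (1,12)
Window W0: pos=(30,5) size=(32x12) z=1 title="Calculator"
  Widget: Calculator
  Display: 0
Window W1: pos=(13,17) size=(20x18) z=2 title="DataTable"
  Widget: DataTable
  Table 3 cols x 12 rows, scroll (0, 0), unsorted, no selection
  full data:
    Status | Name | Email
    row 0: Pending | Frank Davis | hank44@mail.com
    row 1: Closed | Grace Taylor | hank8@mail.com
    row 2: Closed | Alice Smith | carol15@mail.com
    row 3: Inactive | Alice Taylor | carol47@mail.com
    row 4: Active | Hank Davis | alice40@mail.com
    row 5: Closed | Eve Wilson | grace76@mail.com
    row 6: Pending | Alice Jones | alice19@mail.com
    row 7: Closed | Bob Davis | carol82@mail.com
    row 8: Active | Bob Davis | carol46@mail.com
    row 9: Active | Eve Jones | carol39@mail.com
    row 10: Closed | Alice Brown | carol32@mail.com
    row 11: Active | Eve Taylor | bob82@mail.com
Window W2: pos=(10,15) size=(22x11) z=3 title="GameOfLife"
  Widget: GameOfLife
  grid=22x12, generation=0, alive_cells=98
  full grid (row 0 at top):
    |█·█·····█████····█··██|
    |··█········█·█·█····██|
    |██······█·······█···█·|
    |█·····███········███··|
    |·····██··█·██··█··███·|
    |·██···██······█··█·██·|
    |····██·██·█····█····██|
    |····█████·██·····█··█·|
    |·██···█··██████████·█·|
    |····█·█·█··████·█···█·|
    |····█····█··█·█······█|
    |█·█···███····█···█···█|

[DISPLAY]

                             ┃│ 4 │ 5 │ 6 │
                             ┃├───┼───┼───┼
                             ┃│ 1 │ 2 │ 3 │
         ┏━━━━━━━━━━━━━━━━━━━━┓───┴───┴───┴
         ┃ GameOfLife         ┃━━━━━━━━━━━━
         ┠────────────────────┨┓           
         ┃Gen: 0              ┃┃           
         ┃·····███········███·┃┨           
         ┃····██··█·██··█··███┃┃           
         ┃██···██······█··█·██┃┃           
         ┃···██·██·█····█····█┃┃           
         ┃···█████·██·····█··█┃┃           
         ┃██···█··██████████·█┃┃           
         ┗━━━━━━━━━━━━━━━━━━━━┛┃           
            ┃Active  │Hank Davi┃           
            ┃Closed  │Eve Wilso┃           
            ┃Pending │Alice Jon┃           
            ┃Closed  │Bob Davis┃           
            ┃Active  │Bob Davis┃           
            ┃Active  │Eve Jones┃           


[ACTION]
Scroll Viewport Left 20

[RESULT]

                              ┃│ 4 │ 5 │ 6 
                              ┃├───┼───┼───
                              ┃│ 1 │ 2 │ 3 
          ┏━━━━━━━━━━━━━━━━━━━━┓───┴───┴───
          ┃ GameOfLife         ┃━━━━━━━━━━━
          ┠────────────────────┨┓          
          ┃Gen: 0              ┃┃          
          ┃·····███········███·┃┨          
          ┃····██··█·██··█··███┃┃          
          ┃██···██······█··█·██┃┃          
          ┃···██·██·█····█····█┃┃          
          ┃···█████·██·····█··█┃┃          
          ┃██···█··██████████·█┃┃          
          ┗━━━━━━━━━━━━━━━━━━━━┛┃          
             ┃Active  │Hank Davi┃          
             ┃Closed  │Eve Wilso┃          
             ┃Pending │Alice Jon┃          
             ┃Closed  │Bob Davis┃          
             ┃Active  │Bob Davis┃          
             ┃Active  │Eve Jones┃          


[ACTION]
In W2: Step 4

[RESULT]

                              ┃│ 4 │ 5 │ 6 
                              ┃├───┼───┼───
                              ┃│ 1 │ 2 │ 3 
          ┏━━━━━━━━━━━━━━━━━━━━┓───┴───┴───
          ┃ GameOfLife         ┃━━━━━━━━━━━
          ┠────────────────────┨┓          
          ┃Gen: 4              ┃┃          
          ┃···█················┃┨          
          ┃█··█···█·██·········┃┃          
          ┃··██····█··█···█·█··┃┃          
          ┃···█·····███···████·┃┃          
          ┃·█···············█··┃┃          
          ┃███·················┃┃          
          ┗━━━━━━━━━━━━━━━━━━━━┛┃          
             ┃Active  │Hank Davi┃          
             ┃Closed  │Eve Wilso┃          
             ┃Pending │Alice Jon┃          
             ┃Closed  │Bob Davis┃          
             ┃Active  │Bob Davis┃          
             ┃Active  │Eve Jones┃          


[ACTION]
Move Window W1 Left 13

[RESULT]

                              ┃│ 4 │ 5 │ 6 
                              ┃├───┼───┼───
                              ┃│ 1 │ 2 │ 3 
          ┏━━━━━━━━━━━━━━━━━━━━┓───┴───┴───
          ┃ GameOfLife         ┃━━━━━━━━━━━
┏━━━━━━━━━┠────────────────────┨           
┃ DataTabl┃Gen: 4              ┃           
┠─────────┃···█················┃           
┃Status  │┃█··█···█·██·········┃           
┃────────┼┃··██····█··█···█·█··┃           
┃Pending │┃···█·····███···████·┃           
┃Closed  │┃·█···············█··┃           
┃Closed  │┃███·················┃           
┃Inactive│┗━━━━━━━━━━━━━━━━━━━━┛           
┃Active  │Hank Davi┃                       
┃Closed  │Eve Wilso┃                       
┃Pending │Alice Jon┃                       
┃Closed  │Bob Davis┃                       
┃Active  │Bob Davis┃                       
┃Active  │Eve Jones┃                       


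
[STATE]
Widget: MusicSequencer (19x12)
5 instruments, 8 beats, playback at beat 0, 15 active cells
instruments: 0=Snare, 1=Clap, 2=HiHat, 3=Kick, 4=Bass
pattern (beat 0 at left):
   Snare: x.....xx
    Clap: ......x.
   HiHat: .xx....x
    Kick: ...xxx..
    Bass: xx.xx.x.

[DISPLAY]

      ▼1234567     
 Snare█·····██     
  Clap······█·     
 HiHat·██····█     
  Kick···███··     
  Bass██·██·█·     
                   
                   
                   
                   
                   
                   


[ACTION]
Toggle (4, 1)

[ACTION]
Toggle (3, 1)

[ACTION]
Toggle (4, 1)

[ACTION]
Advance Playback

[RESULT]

      0▼234567     
 Snare█·····██     
  Clap······█·     
 HiHat·██····█     
  Kick·█·███··     
  Bass██·██·█·     
                   
                   
                   
                   
                   
                   


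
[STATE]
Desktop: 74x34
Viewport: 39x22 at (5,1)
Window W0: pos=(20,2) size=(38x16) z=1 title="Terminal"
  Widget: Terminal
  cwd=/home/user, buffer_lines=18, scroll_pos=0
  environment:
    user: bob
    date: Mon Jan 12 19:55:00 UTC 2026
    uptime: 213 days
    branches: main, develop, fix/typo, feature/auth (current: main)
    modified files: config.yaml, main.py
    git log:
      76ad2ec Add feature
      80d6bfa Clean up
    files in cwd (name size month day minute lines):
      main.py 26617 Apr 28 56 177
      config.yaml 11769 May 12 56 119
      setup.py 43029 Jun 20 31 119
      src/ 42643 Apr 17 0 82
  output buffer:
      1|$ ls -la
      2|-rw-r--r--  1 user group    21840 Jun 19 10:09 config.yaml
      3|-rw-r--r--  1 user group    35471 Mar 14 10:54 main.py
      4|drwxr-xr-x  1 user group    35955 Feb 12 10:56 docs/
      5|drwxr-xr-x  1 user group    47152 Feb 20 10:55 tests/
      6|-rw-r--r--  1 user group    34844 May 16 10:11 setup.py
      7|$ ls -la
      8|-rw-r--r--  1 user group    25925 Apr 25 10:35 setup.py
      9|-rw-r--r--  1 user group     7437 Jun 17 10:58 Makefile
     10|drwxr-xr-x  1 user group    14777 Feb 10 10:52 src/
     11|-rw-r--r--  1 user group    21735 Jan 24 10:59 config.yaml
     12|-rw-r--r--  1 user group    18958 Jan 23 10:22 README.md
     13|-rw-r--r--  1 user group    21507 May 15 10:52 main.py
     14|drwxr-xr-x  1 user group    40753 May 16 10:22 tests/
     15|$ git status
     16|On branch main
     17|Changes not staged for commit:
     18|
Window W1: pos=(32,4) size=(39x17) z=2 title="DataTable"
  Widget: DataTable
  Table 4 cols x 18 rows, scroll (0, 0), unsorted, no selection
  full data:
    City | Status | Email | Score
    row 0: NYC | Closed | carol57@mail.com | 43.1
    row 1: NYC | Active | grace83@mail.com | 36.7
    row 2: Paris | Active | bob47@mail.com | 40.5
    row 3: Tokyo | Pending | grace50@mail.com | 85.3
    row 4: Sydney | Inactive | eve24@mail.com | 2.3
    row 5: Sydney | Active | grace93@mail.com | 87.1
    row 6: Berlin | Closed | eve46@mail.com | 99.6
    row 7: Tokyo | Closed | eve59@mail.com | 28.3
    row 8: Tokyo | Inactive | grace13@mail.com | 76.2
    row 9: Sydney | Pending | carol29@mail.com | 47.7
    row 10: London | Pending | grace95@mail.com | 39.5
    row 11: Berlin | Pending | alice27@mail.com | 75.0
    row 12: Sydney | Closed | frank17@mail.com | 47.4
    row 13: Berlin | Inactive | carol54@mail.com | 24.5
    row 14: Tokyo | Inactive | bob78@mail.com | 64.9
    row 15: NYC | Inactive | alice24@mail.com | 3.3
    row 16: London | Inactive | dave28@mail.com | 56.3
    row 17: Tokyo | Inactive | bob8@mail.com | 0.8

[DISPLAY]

                                       
               ┏━━━━━━━━━━━━━━━━━━━━━━━
               ┃ Terminal              
               ┠───────────┏━━━━━━━━━━━
               ┃$ ls -la   ┃ DataTable 
               ┃-rw-r--r-- ┠───────────
               ┃-rw-r--r-- ┃City  │Stat
               ┃drwxr-xr-x ┃──────┼────
               ┃drwxr-xr-x ┃NYC   │Clos
               ┃-rw-r--r-- ┃NYC   │Acti
               ┃$ ls -la   ┃Paris │Acti
               ┃-rw-r--r-- ┃Tokyo │Pend
               ┃-rw-r--r-- ┃Sydney│Inac
               ┃drwxr-xr-x ┃Sydney│Acti
               ┃-rw-r--r-- ┃Berlin│Clos
               ┃-rw-r--r-- ┃Tokyo │Clos
               ┗━━━━━━━━━━━┃Tokyo │Inac
                           ┃Sydney│Pend
                           ┃London│Pend
                           ┗━━━━━━━━━━━
                                       
                                       


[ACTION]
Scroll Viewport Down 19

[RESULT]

               ┃-rw-r--r-- ┃Tokyo │Pend
               ┃-rw-r--r-- ┃Sydney│Inac
               ┃drwxr-xr-x ┃Sydney│Acti
               ┃-rw-r--r-- ┃Berlin│Clos
               ┃-rw-r--r-- ┃Tokyo │Clos
               ┗━━━━━━━━━━━┃Tokyo │Inac
                           ┃Sydney│Pend
                           ┃London│Pend
                           ┗━━━━━━━━━━━
                                       
                                       
                                       
                                       
                                       
                                       
                                       
                                       
                                       
                                       
                                       
                                       
                                       


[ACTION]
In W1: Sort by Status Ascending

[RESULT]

               ┃-rw-r--r-- ┃NYC   │Clos
               ┃-rw-r--r-- ┃Berlin│Clos
               ┃drwxr-xr-x ┃Tokyo │Clos
               ┃-rw-r--r-- ┃Sydney│Clos
               ┃-rw-r--r-- ┃Sydney│Inac
               ┗━━━━━━━━━━━┃Tokyo │Inac
                           ┃Berlin│Inac
                           ┃Tokyo │Inac
                           ┗━━━━━━━━━━━
                                       
                                       
                                       
                                       
                                       
                                       
                                       
                                       
                                       
                                       
                                       
                                       
                                       


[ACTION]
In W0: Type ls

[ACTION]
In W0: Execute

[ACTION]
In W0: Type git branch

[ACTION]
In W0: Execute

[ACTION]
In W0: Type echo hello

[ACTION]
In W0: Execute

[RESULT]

               ┃  fix/typo ┃NYC   │Clos
               ┃  feature/a┃Berlin│Clos
               ┃$ echo hell┃Tokyo │Clos
               ┃hello      ┃Sydney│Clos
               ┃$ █        ┃Sydney│Inac
               ┗━━━━━━━━━━━┃Tokyo │Inac
                           ┃Berlin│Inac
                           ┃Tokyo │Inac
                           ┗━━━━━━━━━━━
                                       
                                       
                                       
                                       
                                       
                                       
                                       
                                       
                                       
                                       
                                       
                                       
                                       
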